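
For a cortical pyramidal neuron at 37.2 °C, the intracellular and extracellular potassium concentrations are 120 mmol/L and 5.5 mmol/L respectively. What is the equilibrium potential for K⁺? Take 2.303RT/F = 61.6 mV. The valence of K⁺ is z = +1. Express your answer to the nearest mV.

-82 mV

E = (61.6/z) · log₁₀([K⁺]_out/[K⁺]_in) with z = +1.
= (61.6/1) · log₁₀(5.5/120) = 61.60 · log₁₀(0.04583)
= 61.60 · (-1.3388) = -82.47 mV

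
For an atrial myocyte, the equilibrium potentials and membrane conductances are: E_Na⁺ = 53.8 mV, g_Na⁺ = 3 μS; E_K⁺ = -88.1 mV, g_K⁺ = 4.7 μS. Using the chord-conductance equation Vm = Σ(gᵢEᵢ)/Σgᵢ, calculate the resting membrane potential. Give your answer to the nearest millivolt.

-33 mV

Σ gᵢEᵢ = 3·(53.8) + 4.7·(-88.1) = -252.67
Σ gᵢ = 3 + 4.7 = 7.7
Vm = -252.67 / 7.7 = -32.81 mV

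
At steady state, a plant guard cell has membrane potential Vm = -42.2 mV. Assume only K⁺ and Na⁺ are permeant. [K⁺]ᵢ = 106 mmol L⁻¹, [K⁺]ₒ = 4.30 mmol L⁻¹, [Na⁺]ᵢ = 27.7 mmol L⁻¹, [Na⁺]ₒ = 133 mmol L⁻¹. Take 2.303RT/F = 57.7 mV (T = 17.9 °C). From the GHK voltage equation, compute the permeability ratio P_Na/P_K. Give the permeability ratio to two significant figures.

0.12

Let α = P_Na/P_K. GHK: Vm = 57.7·log₁₀[(Kₒ + α·Naₒ)/(Kᵢ + α·Naᵢ)].
10^(Vm/57.7) = 10^(-42.2/57.7) = 0.18562
So 0.18562·(Kᵢ + α·Naᵢ) = Kₒ + α·Naₒ → α = (0.18562·106.0 − 4.3) / (133.0 − 0.18562·27.7)
α = (19.68 − 4.3) / (133.0 − 5.142) = 15.38/127.9 = 0.1203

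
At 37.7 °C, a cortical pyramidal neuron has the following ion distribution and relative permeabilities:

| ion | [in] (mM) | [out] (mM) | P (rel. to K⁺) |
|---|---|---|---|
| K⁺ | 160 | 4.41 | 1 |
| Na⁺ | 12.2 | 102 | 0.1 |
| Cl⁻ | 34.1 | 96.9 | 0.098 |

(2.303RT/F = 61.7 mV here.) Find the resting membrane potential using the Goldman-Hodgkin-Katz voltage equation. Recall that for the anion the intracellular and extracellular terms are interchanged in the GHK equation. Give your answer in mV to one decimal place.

-60.4 mV

Vm = 61.7 · log₁₀[(Σ P·[cation]ₒ + Σ P·[anion]ᵢ) / (Σ P·[cation]ᵢ + Σ P·[anion]ₒ)]
Numerator = 1×4.41 + 0.1×102 + 0.098×34.1 = 17.95
Denominator = 1×160 + 0.1×12.2 + 0.098×96.9 = 170.7
Vm = 61.7 · log₁₀(0.10516) = 61.7 × (-0.9782) = -60.35 mV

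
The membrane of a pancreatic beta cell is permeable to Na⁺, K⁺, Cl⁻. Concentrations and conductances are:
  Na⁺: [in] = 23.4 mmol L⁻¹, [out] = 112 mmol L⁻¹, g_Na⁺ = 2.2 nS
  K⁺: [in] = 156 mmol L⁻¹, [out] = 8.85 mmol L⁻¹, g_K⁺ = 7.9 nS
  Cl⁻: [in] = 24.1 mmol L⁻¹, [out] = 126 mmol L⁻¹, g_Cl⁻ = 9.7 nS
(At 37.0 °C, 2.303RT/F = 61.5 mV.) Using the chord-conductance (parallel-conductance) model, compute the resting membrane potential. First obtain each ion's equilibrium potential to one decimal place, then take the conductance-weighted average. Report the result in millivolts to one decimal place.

E_Na⁺ = (61.5/1)·log₁₀(112/23.4) = 41.8 mV
E_K⁺ = (61.5/1)·log₁₀(8.85/156) = -76.6 mV
E_Cl⁻ = (61.5/-1)·log₁₀(126/24.1) = -44.2 mV
Vm = (Σ gᵢEᵢ)/(Σ gᵢ) = (2.2·41.8 + 7.9·-76.6 + 9.7·-44.2) / (2.2 + 7.9 + 9.7)
= -941.92 / 19.8 = -47.57 mV

-47.6 mV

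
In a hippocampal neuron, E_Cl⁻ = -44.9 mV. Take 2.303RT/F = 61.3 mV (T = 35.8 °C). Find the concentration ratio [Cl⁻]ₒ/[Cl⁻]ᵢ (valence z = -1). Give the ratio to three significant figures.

5.40

log₁₀([out]/[in]) = E·z/(61.3) = -44.9 × -1 / 61.3 = 0.7325
[out]/[in] = 10^(0.7325) = 5.401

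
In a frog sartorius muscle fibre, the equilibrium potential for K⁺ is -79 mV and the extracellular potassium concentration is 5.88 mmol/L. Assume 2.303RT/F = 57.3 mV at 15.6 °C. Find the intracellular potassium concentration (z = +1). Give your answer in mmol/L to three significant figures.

Nernst: E = (57.3/1) · log₁₀([out]/[in]), so log₁₀([out]/[in]) = -79.0 × 1 / 57.3 = -1.3787.
[out]/[in] = 10^(-1.3787) = 0.04181.
[in] = 5.88 / 0.04181 = 140.6 mmol/L.

141 mmol/L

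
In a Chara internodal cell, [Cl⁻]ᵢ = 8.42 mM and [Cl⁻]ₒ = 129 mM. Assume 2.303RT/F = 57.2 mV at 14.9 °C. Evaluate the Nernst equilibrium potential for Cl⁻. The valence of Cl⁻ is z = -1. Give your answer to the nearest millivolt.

E = (57.2/z) · log₁₀([Cl⁻]_out/[Cl⁻]_in) with z = -1.
For an anion, dividing by z = -1 reverses the sign.
= (57.2/-1) · log₁₀(129/8.42) = -57.20 · log₁₀(15.32)
= -57.20 · (1.1853) = -67.80 mV

-68 mV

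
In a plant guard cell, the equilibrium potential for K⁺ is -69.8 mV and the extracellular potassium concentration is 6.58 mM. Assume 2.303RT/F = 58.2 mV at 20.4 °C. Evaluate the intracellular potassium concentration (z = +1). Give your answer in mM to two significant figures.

Nernst: E = (58.2/1) · log₁₀([out]/[in]), so log₁₀([out]/[in]) = -69.8 × 1 / 58.2 = -1.1993.
[out]/[in] = 10^(-1.1993) = 0.0632.
[in] = 6.58 / 0.0632 = 104.1 mM.

100 mM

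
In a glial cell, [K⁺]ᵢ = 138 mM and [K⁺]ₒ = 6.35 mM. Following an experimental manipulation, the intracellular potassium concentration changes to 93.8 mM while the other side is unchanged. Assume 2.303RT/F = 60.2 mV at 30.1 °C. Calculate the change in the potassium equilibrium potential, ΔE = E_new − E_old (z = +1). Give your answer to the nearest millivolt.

10 mV

E_old = (60.2/1)·log₁₀(6.35/138) = -80.49 mV
E_new = (60.2/1)·log₁₀(6.35/93.8) = -70.40 mV
ΔE = -70.40 − (-80.49) = 10.09 mV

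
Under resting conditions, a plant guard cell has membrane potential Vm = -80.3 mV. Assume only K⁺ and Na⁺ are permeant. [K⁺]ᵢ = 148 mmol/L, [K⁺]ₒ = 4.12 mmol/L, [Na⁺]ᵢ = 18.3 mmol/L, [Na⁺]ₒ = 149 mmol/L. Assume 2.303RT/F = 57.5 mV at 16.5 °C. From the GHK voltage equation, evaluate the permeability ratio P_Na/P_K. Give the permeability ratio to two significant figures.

0.012

Let α = P_Na/P_K. GHK: Vm = 57.5·log₁₀[(Kₒ + α·Naₒ)/(Kᵢ + α·Naᵢ)].
10^(Vm/57.5) = 10^(-80.3/57.5) = 0.040131
So 0.040131·(Kᵢ + α·Naᵢ) = Kₒ + α·Naₒ → α = (0.040131·148.0 − 4.12) / (149.0 − 0.040131·18.3)
α = (5.939 − 4.12) / (149.0 − 0.7344) = 1.819/148.3 = 0.01227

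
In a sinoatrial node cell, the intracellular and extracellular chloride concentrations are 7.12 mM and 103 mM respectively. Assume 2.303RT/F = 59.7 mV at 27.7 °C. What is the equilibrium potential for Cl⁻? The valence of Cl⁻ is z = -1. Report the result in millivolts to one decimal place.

E = (59.7/z) · log₁₀([Cl⁻]_out/[Cl⁻]_in) with z = -1.
For an anion, dividing by z = -1 reverses the sign.
= (59.7/-1) · log₁₀(103/7.12) = -59.70 · log₁₀(14.47)
= -59.70 · (1.1604) = -69.27 mV

-69.3 mV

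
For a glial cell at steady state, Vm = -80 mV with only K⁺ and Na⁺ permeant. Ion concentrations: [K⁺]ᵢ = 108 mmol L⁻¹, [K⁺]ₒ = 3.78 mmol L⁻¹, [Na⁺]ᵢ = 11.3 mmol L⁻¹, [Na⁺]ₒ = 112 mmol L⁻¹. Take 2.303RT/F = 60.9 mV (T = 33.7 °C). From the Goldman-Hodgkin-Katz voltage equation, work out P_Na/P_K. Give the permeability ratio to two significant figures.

Let α = P_Na/P_K. GHK: Vm = 60.9·log₁₀[(Kₒ + α·Naₒ)/(Kᵢ + α·Naᵢ)].
10^(Vm/60.9) = 10^(-80.0/60.9) = 0.04857
So 0.04857·(Kᵢ + α·Naᵢ) = Kₒ + α·Naₒ → α = (0.04857·108.0 − 3.78) / (112.0 − 0.04857·11.3)
α = (5.246 − 3.78) / (112.0 − 0.5488) = 1.466/111.5 = 0.01315

0.013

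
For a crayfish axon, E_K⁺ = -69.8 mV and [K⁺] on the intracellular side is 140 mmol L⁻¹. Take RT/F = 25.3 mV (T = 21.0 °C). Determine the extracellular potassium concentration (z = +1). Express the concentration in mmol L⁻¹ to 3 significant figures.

Nernst: E = (25.3/1) · ln([out]/[in]), so ln([out]/[in]) = -69.8 × 1 / 25.3 = -2.7589.
[out]/[in] = e^(-2.7589) = 0.06336.
[out] = 0.06336 × 140 = 8.871 mmol L⁻¹.

8.87 mmol L⁻¹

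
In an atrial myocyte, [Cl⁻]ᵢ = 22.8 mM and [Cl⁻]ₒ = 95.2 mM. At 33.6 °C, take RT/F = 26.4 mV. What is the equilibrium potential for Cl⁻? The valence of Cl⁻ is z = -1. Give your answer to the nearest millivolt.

E = (26.4/z) · ln([Cl⁻]_out/[Cl⁻]_in) with z = -1.
For an anion, dividing by z = -1 reverses the sign.
= (26.4/-1) · ln(95.2/22.8) = -26.40 · ln(4.175)
= -26.40 · (1.4292) = -37.73 mV

-38 mV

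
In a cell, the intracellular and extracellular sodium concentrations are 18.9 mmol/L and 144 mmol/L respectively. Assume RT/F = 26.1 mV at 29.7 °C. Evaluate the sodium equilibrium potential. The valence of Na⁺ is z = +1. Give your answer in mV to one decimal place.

53.0 mV

E = (26.1/z) · ln([Na⁺]_out/[Na⁺]_in) with z = +1.
= (26.1/1) · ln(144/18.9) = 26.10 · ln(7.619)
= 26.10 · (2.0307) = 53.00 mV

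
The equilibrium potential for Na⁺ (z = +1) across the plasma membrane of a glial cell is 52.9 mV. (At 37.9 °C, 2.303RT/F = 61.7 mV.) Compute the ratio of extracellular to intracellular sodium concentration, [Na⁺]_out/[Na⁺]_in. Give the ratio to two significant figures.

7.2

log₁₀([out]/[in]) = E·z/(61.7) = 52.9 × 1 / 61.7 = 0.8574
[out]/[in] = 10^(0.8574) = 7.201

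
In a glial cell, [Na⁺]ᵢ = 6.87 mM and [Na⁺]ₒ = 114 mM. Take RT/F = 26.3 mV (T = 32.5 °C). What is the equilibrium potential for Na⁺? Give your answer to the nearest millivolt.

74 mV

E = (26.3/z) · ln([Na⁺]_out/[Na⁺]_in) with z = +1.
= (26.3/1) · ln(114/6.87) = 26.30 · ln(16.59)
= 26.30 · (2.8090) = 73.88 mV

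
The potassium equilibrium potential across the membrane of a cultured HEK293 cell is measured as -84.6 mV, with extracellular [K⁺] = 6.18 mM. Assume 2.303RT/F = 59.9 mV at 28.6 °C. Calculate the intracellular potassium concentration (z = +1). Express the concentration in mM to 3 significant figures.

160 mM

Nernst: E = (59.9/1) · log₁₀([out]/[in]), so log₁₀([out]/[in]) = -84.6 × 1 / 59.9 = -1.4124.
[out]/[in] = 10^(-1.4124) = 0.03869.
[in] = 6.18 / 0.03869 = 159.7 mM.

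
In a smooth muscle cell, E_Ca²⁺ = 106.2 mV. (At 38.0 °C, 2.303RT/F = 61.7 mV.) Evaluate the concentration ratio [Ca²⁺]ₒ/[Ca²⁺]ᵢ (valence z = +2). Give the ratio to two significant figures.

log₁₀([out]/[in]) = E·z/(61.7) = 106.2 × 2 / 61.7 = 3.4425
[out]/[in] = 10^(3.4425) = 2770

2800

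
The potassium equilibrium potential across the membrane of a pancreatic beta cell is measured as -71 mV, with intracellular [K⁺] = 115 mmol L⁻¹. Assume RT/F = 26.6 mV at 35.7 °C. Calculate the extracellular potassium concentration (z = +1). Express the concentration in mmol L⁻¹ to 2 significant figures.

Nernst: E = (26.6/1) · ln([out]/[in]), so ln([out]/[in]) = -71.0 × 1 / 26.6 = -2.6692.
[out]/[in] = e^(-2.6692) = 0.06931.
[out] = 0.06931 × 115 = 7.971 mmol L⁻¹.

8.0 mmol L⁻¹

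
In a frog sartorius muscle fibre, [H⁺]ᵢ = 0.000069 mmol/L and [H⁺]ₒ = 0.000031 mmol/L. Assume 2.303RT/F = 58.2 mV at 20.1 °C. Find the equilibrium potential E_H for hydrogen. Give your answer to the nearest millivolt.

-20 mV

E = (58.2/z) · log₁₀([H⁺]_out/[H⁺]_in) with z = +1.
= (58.2/1) · log₁₀(0.000031/0.000069) = 58.20 · log₁₀(0.4493)
= 58.20 · (-0.3475) = -20.22 mV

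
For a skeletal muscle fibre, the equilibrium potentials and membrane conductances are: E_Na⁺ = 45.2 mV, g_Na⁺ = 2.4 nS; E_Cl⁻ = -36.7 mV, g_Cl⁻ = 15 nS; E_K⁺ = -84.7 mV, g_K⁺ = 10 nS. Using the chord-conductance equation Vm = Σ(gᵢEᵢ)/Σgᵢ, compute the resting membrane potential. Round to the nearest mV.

Σ gᵢEᵢ = 2.4·(45.2) + 15·(-36.7) + 10·(-84.7) = -1289.02
Σ gᵢ = 2.4 + 15 + 10 = 27.4
Vm = -1289.02 / 27.4 = -47.04 mV

-47 mV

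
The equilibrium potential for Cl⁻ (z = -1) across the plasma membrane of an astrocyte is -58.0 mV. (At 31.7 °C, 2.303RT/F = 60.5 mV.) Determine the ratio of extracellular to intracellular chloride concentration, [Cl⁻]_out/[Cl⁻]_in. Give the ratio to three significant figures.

9.09

log₁₀([out]/[in]) = E·z/(60.5) = -58.0 × -1 / 60.5 = 0.9587
[out]/[in] = 10^(0.9587) = 9.092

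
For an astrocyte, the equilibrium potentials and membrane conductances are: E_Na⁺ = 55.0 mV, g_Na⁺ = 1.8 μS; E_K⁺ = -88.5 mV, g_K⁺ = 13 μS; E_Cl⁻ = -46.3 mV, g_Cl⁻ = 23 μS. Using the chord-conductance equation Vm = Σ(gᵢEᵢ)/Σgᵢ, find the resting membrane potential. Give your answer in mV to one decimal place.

-56.0 mV

Σ gᵢEᵢ = 1.8·(55.0) + 13·(-88.5) + 23·(-46.3) = -2116.40
Σ gᵢ = 1.8 + 13 + 23 = 37.8
Vm = -2116.40 / 37.8 = -55.99 mV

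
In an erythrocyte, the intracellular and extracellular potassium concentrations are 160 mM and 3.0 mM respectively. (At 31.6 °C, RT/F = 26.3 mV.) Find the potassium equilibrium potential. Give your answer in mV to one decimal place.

-104.6 mV

E = (26.3/z) · ln([K⁺]_out/[K⁺]_in) with z = +1.
= (26.3/1) · ln(3.0/160) = 26.30 · ln(0.01875)
= 26.30 · (-3.9766) = -104.58 mV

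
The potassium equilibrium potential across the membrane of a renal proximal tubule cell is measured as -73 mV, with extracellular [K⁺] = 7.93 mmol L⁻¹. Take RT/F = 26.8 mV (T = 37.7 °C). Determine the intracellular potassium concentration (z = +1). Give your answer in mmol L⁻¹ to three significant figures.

Nernst: E = (26.8/1) · ln([out]/[in]), so ln([out]/[in]) = -73.0 × 1 / 26.8 = -2.7239.
[out]/[in] = e^(-2.7239) = 0.06562.
[in] = 7.93 / 0.06562 = 120.8 mmol L⁻¹.

121 mmol L⁻¹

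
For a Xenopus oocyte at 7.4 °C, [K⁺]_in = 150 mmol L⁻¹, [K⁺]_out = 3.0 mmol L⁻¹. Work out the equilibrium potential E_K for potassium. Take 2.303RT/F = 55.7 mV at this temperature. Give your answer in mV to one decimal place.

-94.6 mV

E = (55.7/z) · log₁₀([K⁺]_out/[K⁺]_in) with z = +1.
= (55.7/1) · log₁₀(3.0/150) = 55.70 · log₁₀(0.02)
= 55.70 · (-1.6990) = -94.63 mV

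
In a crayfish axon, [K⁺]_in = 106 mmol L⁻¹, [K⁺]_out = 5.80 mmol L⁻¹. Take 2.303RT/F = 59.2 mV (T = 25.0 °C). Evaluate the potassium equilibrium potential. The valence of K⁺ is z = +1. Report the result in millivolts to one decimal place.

-74.7 mV

E = (59.2/z) · log₁₀([K⁺]_out/[K⁺]_in) with z = +1.
= (59.2/1) · log₁₀(5.80/106) = 59.20 · log₁₀(0.05472)
= 59.20 · (-1.2619) = -74.70 mV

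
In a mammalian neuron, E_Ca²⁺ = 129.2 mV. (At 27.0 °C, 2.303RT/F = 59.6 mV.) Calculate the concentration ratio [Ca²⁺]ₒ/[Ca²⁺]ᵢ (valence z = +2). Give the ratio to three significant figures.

21700

log₁₀([out]/[in]) = E·z/(59.6) = 129.2 × 2 / 59.6 = 4.3356
[out]/[in] = 10^(4.3356) = 2.166e+04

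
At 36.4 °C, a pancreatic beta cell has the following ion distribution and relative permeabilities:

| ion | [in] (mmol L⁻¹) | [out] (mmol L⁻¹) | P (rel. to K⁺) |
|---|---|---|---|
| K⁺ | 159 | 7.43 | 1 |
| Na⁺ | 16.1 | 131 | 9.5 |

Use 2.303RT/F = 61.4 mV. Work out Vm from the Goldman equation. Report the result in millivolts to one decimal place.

Vm = 61.4 · log₁₀[(Σ P·[cation]ₒ + Σ P·[anion]ᵢ) / (Σ P·[cation]ᵢ + Σ P·[anion]ₒ)]
Numerator = 1×7.43 + 9.5×131 = 1252
Denominator = 1×159 + 9.5×16.1 = 312
Vm = 61.4 · log₁₀(4.0132) = 61.4 × (0.6035) = 37.05 mV

37.1 mV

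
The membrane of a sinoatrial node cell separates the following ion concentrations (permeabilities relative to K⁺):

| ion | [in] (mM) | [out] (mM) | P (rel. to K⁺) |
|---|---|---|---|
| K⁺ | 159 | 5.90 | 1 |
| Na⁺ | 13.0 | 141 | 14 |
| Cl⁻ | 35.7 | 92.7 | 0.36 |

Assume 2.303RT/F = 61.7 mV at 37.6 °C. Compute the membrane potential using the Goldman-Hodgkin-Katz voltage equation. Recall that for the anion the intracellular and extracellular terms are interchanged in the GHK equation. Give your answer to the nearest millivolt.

Vm = 61.7 · log₁₀[(Σ P·[cation]ₒ + Σ P·[anion]ᵢ) / (Σ P·[cation]ᵢ + Σ P·[anion]ₒ)]
Numerator = 1×5.90 + 14×141 + 0.36×35.7 = 1993
Denominator = 1×159 + 14×13.0 + 0.36×92.7 = 374.4
Vm = 61.7 · log₁₀(5.3229) = 61.7 × (0.7261) = 44.80 mV

45 mV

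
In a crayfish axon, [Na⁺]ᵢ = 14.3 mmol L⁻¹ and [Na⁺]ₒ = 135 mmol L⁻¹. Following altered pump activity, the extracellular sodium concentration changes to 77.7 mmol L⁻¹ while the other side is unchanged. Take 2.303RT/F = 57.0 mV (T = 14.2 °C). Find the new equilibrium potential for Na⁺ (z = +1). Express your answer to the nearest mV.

42 mV

After the shift: [Na⁺]_out = 77.7, [Na⁺]_in = 14.3 mmol L⁻¹.
E_new = (57.0/1)·log₁₀(77.7/14.3) = 57.00 · (0.7351) = 41.90 mV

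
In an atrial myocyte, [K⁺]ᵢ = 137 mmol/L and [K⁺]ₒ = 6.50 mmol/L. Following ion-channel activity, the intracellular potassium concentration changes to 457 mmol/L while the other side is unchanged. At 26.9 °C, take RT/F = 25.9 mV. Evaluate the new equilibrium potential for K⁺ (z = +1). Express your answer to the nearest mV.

-110 mV

After the shift: [K⁺]_out = 6.50, [K⁺]_in = 457 mmol/L.
E_new = (25.9/1)·ln(6.50/457) = 25.90 · (-4.2529) = -110.15 mV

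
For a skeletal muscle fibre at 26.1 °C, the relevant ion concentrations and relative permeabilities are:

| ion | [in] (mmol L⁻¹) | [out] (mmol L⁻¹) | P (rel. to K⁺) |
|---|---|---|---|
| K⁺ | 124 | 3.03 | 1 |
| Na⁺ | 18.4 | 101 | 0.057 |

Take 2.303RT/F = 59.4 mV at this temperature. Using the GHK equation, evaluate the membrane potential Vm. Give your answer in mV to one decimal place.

Vm = 59.4 · log₁₀[(Σ P·[cation]ₒ + Σ P·[anion]ᵢ) / (Σ P·[cation]ᵢ + Σ P·[anion]ₒ)]
Numerator = 1×3.03 + 0.057×101 = 8.787
Denominator = 1×124 + 0.057×18.4 = 125
Vm = 59.4 · log₁₀(0.070269) = 59.4 × (-1.1532) = -68.50 mV

-68.5 mV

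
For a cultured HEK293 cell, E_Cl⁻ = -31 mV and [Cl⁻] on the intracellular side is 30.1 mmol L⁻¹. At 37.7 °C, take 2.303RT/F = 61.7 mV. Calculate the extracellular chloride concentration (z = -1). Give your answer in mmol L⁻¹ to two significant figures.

96 mmol L⁻¹

Nernst: E = (61.7/-1) · log₁₀([out]/[in]), so log₁₀([out]/[in]) = -31.0 × -1 / 61.7 = 0.5024.
[out]/[in] = 10^(0.5024) = 3.18.
[out] = 3.18 × 30.1 = 95.72 mmol L⁻¹.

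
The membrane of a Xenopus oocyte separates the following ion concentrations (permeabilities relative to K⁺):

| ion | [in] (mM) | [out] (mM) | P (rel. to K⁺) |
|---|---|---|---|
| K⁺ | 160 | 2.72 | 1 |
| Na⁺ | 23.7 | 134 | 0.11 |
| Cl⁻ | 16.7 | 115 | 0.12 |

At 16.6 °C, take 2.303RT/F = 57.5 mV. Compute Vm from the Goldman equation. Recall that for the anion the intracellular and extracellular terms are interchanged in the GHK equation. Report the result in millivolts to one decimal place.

-55.0 mV

Vm = 57.5 · log₁₀[(Σ P·[cation]ₒ + Σ P·[anion]ᵢ) / (Σ P·[cation]ᵢ + Σ P·[anion]ₒ)]
Numerator = 1×2.72 + 0.11×134 + 0.12×16.7 = 19.46
Denominator = 1×160 + 0.11×23.7 + 0.12×115 = 176.4
Vm = 57.5 · log₁₀(0.11034) = 57.5 × (-0.9573) = -55.04 mV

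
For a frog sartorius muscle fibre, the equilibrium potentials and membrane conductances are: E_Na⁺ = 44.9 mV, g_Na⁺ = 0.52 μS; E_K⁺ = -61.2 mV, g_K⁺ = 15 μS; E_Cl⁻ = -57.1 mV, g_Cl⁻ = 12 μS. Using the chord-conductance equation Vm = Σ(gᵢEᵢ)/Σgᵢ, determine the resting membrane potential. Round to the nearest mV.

-57 mV

Σ gᵢEᵢ = 0.52·(44.9) + 15·(-61.2) + 12·(-57.1) = -1579.85
Σ gᵢ = 0.52 + 15 + 12 = 27.52
Vm = -1579.85 / 27.52 = -57.41 mV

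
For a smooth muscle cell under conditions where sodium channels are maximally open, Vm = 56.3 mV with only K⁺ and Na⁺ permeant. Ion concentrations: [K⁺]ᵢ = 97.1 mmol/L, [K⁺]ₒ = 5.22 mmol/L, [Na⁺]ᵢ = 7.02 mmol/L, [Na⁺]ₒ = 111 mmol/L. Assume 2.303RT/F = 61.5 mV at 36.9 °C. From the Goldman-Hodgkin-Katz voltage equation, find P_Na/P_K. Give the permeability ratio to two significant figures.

Let α = P_Na/P_K. GHK: Vm = 61.5·log₁₀[(Kₒ + α·Naₒ)/(Kᵢ + α·Naᵢ)].
10^(Vm/61.5) = 10^(56.3/61.5) = 8.2309
So 8.2309·(Kᵢ + α·Naᵢ) = Kₒ + α·Naₒ → α = (8.2309·97.1 − 5.22) / (111.0 − 8.2309·7.02)
α = (799.2 − 5.22) / (111.0 − 57.78) = 794/53.22 = 14.92

15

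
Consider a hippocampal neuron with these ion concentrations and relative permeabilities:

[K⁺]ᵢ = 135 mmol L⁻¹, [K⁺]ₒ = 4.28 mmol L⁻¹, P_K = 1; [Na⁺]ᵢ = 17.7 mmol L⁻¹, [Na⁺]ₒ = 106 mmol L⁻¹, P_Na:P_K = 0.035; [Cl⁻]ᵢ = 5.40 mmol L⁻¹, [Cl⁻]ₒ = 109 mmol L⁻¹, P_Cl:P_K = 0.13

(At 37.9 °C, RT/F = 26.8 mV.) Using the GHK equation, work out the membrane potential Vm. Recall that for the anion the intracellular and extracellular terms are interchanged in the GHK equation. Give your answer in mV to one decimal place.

Vm = 26.8 · ln[(Σ P·[cation]ₒ + Σ P·[anion]ᵢ) / (Σ P·[cation]ᵢ + Σ P·[anion]ₒ)]
Numerator = 1×4.28 + 0.035×106 + 0.13×5.40 = 8.692
Denominator = 1×135 + 0.035×17.7 + 0.13×109 = 149.8
Vm = 26.8 · ln(0.058028) = 26.8 × (-2.8468) = -76.29 mV

-76.3 mV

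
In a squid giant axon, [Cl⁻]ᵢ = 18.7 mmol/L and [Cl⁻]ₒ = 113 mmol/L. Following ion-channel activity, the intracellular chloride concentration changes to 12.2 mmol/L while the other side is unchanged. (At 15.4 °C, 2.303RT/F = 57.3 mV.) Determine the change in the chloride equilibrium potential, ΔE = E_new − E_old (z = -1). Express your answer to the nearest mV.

-11 mV

E_old = (57.3/-1)·log₁₀(113/18.7) = -44.76 mV
E_new = (57.3/-1)·log₁₀(113/12.2) = -55.39 mV
ΔE = -55.39 − (-44.76) = -10.63 mV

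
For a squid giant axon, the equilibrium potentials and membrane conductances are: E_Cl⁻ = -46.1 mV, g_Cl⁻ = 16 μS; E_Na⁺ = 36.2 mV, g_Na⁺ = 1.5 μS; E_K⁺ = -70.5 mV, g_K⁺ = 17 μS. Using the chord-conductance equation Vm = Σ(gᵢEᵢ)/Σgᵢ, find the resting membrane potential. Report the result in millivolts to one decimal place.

-54.5 mV

Σ gᵢEᵢ = 16·(-46.1) + 1.5·(36.2) + 17·(-70.5) = -1881.80
Σ gᵢ = 16 + 1.5 + 17 = 34.5
Vm = -1881.80 / 34.5 = -54.54 mV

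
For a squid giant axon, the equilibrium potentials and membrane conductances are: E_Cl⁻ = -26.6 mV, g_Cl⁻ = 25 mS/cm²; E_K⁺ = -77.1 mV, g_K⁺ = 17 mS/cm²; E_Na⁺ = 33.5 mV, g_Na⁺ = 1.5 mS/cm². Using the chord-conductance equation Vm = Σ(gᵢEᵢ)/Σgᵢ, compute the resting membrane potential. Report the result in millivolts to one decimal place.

-44.3 mV

Σ gᵢEᵢ = 25·(-26.6) + 17·(-77.1) + 1.5·(33.5) = -1925.45
Σ gᵢ = 25 + 17 + 1.5 = 43.5
Vm = -1925.45 / 43.5 = -44.26 mV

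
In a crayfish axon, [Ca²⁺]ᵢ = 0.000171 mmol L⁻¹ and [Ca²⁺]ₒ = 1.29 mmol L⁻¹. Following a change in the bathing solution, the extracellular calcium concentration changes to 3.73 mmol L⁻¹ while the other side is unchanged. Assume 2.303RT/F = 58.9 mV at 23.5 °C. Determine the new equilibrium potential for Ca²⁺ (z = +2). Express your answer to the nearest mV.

After the shift: [Ca²⁺]_out = 3.73, [Ca²⁺]_in = 0.000171 mmol L⁻¹.
E_new = (58.9/2)·log₁₀(3.73/0.000171) = 29.45 · (4.3387) = 127.78 mV

128 mV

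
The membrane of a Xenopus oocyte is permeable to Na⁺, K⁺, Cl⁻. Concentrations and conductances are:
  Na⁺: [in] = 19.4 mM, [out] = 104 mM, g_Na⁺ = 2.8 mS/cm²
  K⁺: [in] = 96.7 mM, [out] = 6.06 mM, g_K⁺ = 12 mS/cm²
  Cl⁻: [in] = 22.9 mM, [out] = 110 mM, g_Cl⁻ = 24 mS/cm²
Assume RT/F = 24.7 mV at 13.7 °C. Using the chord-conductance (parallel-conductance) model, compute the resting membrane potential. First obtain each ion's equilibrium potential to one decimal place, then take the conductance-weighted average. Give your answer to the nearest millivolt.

-42 mV

E_Na⁺ = (24.7/1)·ln(104/19.4) = 41.5 mV
E_K⁺ = (24.7/1)·ln(6.06/96.7) = -68.4 mV
E_Cl⁻ = (24.7/-1)·ln(110/22.9) = -38.8 mV
Vm = (Σ gᵢEᵢ)/(Σ gᵢ) = (2.8·41.5 + 12·-68.4 + 24·-38.8) / (2.8 + 12 + 24)
= -1635.80 / 38.8 = -42.16 mV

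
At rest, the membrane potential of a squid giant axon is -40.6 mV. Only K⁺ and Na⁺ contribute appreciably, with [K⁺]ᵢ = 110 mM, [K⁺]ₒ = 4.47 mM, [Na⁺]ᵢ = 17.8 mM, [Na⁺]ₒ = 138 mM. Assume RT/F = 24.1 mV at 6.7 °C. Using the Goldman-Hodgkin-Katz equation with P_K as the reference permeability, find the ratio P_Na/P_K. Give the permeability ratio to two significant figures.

0.12

Let α = P_Na/P_K. GHK: Vm = 24.1·ln[(Kₒ + α·Naₒ)/(Kᵢ + α·Naᵢ)].
e^(Vm/24.1) = e^(-40.6/24.1) = 0.18551
So 0.18551·(Kᵢ + α·Naᵢ) = Kₒ + α·Naₒ → α = (0.18551·110.0 − 4.47) / (138.0 − 0.18551·17.8)
α = (20.41 − 4.47) / (138.0 − 3.302) = 15.94/134.7 = 0.1183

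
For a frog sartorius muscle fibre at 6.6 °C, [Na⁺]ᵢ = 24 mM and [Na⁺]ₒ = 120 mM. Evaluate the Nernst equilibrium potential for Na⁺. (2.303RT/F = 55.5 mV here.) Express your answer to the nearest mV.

39 mV

E = (55.5/z) · log₁₀([Na⁺]_out/[Na⁺]_in) with z = +1.
= (55.5/1) · log₁₀(120/24) = 55.50 · log₁₀(5)
= 55.50 · (0.6990) = 38.79 mV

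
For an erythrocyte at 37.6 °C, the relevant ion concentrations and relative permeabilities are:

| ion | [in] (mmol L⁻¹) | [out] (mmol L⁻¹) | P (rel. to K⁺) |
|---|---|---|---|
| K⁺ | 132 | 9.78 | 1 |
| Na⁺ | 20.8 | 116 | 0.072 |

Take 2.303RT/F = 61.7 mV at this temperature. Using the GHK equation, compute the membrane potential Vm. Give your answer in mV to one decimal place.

-53.5 mV

Vm = 61.7 · log₁₀[(Σ P·[cation]ₒ + Σ P·[anion]ᵢ) / (Σ P·[cation]ᵢ + Σ P·[anion]ₒ)]
Numerator = 1×9.78 + 0.072×116 = 18.13
Denominator = 1×132 + 0.072×20.8 = 133.5
Vm = 61.7 · log₁₀(0.13582) = 61.7 × (-0.8670) = -53.50 mV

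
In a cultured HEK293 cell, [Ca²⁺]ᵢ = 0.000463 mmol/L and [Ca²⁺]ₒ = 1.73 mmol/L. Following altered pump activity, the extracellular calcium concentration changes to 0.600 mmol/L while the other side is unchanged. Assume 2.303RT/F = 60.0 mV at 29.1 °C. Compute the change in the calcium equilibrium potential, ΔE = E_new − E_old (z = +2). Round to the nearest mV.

E_old = (60.0/2)·log₁₀(1.73/0.000463) = 107.17 mV
E_new = (60.0/2)·log₁₀(0.600/0.000463) = 93.38 mV
ΔE = 93.38 − (107.17) = -13.80 mV

-14 mV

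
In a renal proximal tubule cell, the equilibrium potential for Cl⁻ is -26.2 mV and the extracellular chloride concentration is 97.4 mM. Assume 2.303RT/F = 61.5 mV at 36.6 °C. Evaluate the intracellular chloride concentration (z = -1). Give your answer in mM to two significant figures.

37 mM

Nernst: E = (61.5/-1) · log₁₀([out]/[in]), so log₁₀([out]/[in]) = -26.2 × -1 / 61.5 = 0.4260.
[out]/[in] = 10^(0.4260) = 2.667.
[in] = 97.4 / 2.667 = 36.52 mM.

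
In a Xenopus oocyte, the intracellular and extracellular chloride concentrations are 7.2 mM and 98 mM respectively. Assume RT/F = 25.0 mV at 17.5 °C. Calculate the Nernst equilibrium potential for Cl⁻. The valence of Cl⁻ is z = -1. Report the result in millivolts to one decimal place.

-65.3 mV

E = (25.0/z) · ln([Cl⁻]_out/[Cl⁻]_in) with z = -1.
For an anion, dividing by z = -1 reverses the sign.
= (25.0/-1) · ln(98/7.2) = -25.00 · ln(13.61)
= -25.00 · (2.6109) = -65.27 mV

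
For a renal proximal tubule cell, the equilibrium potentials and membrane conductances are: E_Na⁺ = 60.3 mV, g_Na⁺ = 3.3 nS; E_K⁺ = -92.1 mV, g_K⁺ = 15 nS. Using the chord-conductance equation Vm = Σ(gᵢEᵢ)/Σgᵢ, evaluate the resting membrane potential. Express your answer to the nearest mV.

-65 mV

Σ gᵢEᵢ = 3.3·(60.3) + 15·(-92.1) = -1182.51
Σ gᵢ = 3.3 + 15 = 18.3
Vm = -1182.51 / 18.3 = -64.62 mV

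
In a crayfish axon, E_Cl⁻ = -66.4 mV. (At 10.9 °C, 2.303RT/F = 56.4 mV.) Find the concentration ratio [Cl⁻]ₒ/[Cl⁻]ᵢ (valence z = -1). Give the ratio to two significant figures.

15

log₁₀([out]/[in]) = E·z/(56.4) = -66.4 × -1 / 56.4 = 1.1773
[out]/[in] = 10^(1.1773) = 15.04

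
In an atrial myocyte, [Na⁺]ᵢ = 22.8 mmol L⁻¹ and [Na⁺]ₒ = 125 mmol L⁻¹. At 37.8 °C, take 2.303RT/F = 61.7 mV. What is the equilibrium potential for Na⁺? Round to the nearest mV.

E = (61.7/z) · log₁₀([Na⁺]_out/[Na⁺]_in) with z = +1.
= (61.7/1) · log₁₀(125/22.8) = 61.70 · log₁₀(5.482)
= 61.70 · (0.7390) = 45.59 mV

46 mV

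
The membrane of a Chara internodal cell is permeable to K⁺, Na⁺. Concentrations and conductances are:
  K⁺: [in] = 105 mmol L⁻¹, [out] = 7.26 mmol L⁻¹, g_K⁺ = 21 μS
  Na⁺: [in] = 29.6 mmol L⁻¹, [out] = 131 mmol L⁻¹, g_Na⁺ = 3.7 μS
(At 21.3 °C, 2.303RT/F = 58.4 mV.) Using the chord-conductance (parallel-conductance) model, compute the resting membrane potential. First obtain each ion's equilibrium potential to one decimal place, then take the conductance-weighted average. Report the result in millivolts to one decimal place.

E_K⁺ = (58.4/1)·log₁₀(7.26/105) = -67.8 mV
E_Na⁺ = (58.4/1)·log₁₀(131/29.6) = 37.7 mV
Vm = (Σ gᵢEᵢ)/(Σ gᵢ) = (21·-67.8 + 3.7·37.7) / (21 + 3.7)
= -1284.31 / 24.7 = -52.00 mV

-52.0 mV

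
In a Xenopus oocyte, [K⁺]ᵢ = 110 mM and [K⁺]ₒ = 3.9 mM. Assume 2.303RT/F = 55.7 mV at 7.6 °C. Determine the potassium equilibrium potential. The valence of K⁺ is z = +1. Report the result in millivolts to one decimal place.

-80.8 mV

E = (55.7/z) · log₁₀([K⁺]_out/[K⁺]_in) with z = +1.
= (55.7/1) · log₁₀(3.9/110) = 55.70 · log₁₀(0.03545)
= 55.70 · (-1.4503) = -80.78 mV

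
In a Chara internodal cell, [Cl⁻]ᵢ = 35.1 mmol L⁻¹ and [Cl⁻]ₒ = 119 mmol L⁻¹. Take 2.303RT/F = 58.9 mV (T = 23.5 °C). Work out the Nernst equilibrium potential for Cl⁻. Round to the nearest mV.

E = (58.9/z) · log₁₀([Cl⁻]_out/[Cl⁻]_in) with z = -1.
For an anion, dividing by z = -1 reverses the sign.
= (58.9/-1) · log₁₀(119/35.1) = -58.90 · log₁₀(3.39)
= -58.90 · (0.5302) = -31.23 mV

-31 mV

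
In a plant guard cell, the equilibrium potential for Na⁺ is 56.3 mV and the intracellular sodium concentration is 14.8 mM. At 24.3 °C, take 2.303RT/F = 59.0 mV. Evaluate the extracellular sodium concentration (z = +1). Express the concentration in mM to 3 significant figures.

Nernst: E = (59.0/1) · log₁₀([out]/[in]), so log₁₀([out]/[in]) = 56.3 × 1 / 59.0 = 0.9542.
[out]/[in] = 10^(0.9542) = 9.
[out] = 9 × 14.8 = 133.2 mM.

133 mM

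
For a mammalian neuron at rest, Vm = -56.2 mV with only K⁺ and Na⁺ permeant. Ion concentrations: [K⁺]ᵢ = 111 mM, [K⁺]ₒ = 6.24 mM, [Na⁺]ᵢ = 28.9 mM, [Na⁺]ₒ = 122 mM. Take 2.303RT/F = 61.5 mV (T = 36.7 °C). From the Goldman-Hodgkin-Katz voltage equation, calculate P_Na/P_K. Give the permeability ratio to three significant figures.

0.0616

Let α = P_Na/P_K. GHK: Vm = 61.5·log₁₀[(Kₒ + α·Naₒ)/(Kᵢ + α·Naᵢ)].
10^(Vm/61.5) = 10^(-56.2/61.5) = 0.12195
So 0.12195·(Kᵢ + α·Naᵢ) = Kₒ + α·Naₒ → α = (0.12195·111.0 − 6.24) / (122.0 − 0.12195·28.9)
α = (13.54 − 6.24) / (122.0 − 3.524) = 7.296/118.5 = 0.06159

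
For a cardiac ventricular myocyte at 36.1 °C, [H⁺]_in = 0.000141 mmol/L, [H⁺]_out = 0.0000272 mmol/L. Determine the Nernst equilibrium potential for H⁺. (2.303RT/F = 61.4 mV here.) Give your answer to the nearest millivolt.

-44 mV

E = (61.4/z) · log₁₀([H⁺]_out/[H⁺]_in) with z = +1.
= (61.4/1) · log₁₀(0.0000272/0.000141) = 61.40 · log₁₀(0.1929)
= 61.40 · (-0.7147) = -43.88 mV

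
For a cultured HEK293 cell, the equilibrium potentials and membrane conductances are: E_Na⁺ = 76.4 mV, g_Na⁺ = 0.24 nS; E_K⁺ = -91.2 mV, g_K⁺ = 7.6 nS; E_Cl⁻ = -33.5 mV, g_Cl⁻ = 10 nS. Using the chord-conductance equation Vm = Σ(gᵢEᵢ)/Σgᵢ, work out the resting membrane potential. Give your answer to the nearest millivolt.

Σ gᵢEᵢ = 0.24·(76.4) + 7.6·(-91.2) + 10·(-33.5) = -1009.78
Σ gᵢ = 0.24 + 7.6 + 10 = 17.84
Vm = -1009.78 / 17.84 = -56.60 mV

-57 mV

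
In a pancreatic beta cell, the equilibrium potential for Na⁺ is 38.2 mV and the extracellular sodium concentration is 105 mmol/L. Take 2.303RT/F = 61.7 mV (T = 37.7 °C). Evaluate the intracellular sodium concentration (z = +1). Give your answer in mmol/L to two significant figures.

Nernst: E = (61.7/1) · log₁₀([out]/[in]), so log₁₀([out]/[in]) = 38.2 × 1 / 61.7 = 0.6191.
[out]/[in] = 10^(0.6191) = 4.16.
[in] = 105 / 4.16 = 25.24 mmol/L.

25 mmol/L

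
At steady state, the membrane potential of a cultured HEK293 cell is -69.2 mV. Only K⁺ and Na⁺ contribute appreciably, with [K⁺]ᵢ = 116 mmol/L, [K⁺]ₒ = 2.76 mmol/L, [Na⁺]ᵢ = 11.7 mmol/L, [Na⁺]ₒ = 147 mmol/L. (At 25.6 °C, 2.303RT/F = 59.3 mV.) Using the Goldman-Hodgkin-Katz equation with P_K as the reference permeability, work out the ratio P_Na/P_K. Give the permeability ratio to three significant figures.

Let α = P_Na/P_K. GHK: Vm = 59.3·log₁₀[(Kₒ + α·Naₒ)/(Kᵢ + α·Naᵢ)].
10^(Vm/59.3) = 10^(-69.2/59.3) = 0.068085
So 0.068085·(Kᵢ + α·Naᵢ) = Kₒ + α·Naₒ → α = (0.068085·116.0 − 2.76) / (147.0 − 0.068085·11.7)
α = (7.898 − 2.76) / (147.0 − 0.7966) = 5.138/146.2 = 0.03514

0.0351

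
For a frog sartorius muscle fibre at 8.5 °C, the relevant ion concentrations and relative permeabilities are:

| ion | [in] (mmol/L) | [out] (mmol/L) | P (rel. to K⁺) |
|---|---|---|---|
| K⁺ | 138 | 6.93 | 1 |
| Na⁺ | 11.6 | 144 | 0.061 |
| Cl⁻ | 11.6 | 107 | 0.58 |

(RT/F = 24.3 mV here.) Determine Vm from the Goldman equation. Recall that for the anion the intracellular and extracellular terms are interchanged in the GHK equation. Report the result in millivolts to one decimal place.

Vm = 24.3 · ln[(Σ P·[cation]ₒ + Σ P·[anion]ᵢ) / (Σ P·[cation]ᵢ + Σ P·[anion]ₒ)]
Numerator = 1×6.93 + 0.061×144 + 0.58×11.6 = 22.44
Denominator = 1×138 + 0.061×11.6 + 0.58×107 = 200.8
Vm = 24.3 · ln(0.11178) = 24.3 × (-2.1912) = -53.25 mV

-53.2 mV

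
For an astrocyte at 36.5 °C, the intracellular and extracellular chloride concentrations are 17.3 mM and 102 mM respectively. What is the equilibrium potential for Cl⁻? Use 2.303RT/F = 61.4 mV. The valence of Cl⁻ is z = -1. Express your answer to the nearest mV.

-47 mV

E = (61.4/z) · log₁₀([Cl⁻]_out/[Cl⁻]_in) with z = -1.
For an anion, dividing by z = -1 reverses the sign.
= (61.4/-1) · log₁₀(102/17.3) = -61.40 · log₁₀(5.896)
= -61.40 · (0.7706) = -47.31 mV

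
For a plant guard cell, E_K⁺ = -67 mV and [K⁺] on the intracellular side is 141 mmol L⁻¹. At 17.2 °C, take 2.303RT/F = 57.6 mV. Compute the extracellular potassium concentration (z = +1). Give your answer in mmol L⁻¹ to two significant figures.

Nernst: E = (57.6/1) · log₁₀([out]/[in]), so log₁₀([out]/[in]) = -67.0 × 1 / 57.6 = -1.1632.
[out]/[in] = 10^(-1.1632) = 0.06868.
[out] = 0.06868 × 141 = 9.683 mmol L⁻¹.

9.7 mmol L⁻¹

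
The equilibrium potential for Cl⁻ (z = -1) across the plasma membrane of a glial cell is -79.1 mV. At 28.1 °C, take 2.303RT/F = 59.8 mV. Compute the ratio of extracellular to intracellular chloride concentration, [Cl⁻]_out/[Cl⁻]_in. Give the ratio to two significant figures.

21

log₁₀([out]/[in]) = E·z/(59.8) = -79.1 × -1 / 59.8 = 1.3227
[out]/[in] = 10^(1.3227) = 21.03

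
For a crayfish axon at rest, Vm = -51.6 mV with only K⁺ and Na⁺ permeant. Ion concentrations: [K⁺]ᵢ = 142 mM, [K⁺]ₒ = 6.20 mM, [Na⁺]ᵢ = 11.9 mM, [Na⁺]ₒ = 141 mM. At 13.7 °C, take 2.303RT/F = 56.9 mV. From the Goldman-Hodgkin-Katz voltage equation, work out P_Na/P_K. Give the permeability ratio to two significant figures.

0.082

Let α = P_Na/P_K. GHK: Vm = 56.9·log₁₀[(Kₒ + α·Naₒ)/(Kᵢ + α·Naᵢ)].
10^(Vm/56.9) = 10^(-51.6/56.9) = 0.12392
So 0.12392·(Kᵢ + α·Naᵢ) = Kₒ + α·Naₒ → α = (0.12392·142.0 − 6.2) / (141.0 − 0.12392·11.9)
α = (17.6 − 6.2) / (141.0 − 1.475) = 11.4/139.5 = 0.08168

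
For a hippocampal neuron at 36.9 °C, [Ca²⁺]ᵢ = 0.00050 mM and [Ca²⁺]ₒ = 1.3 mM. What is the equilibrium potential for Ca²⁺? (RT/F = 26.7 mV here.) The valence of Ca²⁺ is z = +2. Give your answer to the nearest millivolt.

E = (26.7/z) · ln([Ca²⁺]_out/[Ca²⁺]_in) with z = +2.
= (26.7/2) · ln(1.3/0.00050) = 13.35 · ln(2600)
= 13.35 · (7.8633) = 104.97 mV

105 mV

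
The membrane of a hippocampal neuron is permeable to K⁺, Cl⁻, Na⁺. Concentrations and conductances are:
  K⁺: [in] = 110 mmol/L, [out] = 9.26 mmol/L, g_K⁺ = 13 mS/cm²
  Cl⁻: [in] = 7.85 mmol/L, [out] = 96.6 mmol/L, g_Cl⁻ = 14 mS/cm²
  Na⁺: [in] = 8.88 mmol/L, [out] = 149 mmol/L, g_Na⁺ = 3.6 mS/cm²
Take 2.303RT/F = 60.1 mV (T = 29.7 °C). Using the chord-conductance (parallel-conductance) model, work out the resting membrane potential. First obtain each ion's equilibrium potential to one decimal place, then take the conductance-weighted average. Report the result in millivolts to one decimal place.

E_K⁺ = (60.1/1)·log₁₀(9.26/110) = -64.6 mV
E_Cl⁻ = (60.1/-1)·log₁₀(96.6/7.85) = -65.5 mV
E_Na⁺ = (60.1/1)·log₁₀(149/8.88) = 73.6 mV
Vm = (Σ gᵢEᵢ)/(Σ gᵢ) = (13·-64.6 + 14·-65.5 + 3.6·73.6) / (13 + 14 + 3.6)
= -1491.84 / 30.6 = -48.75 mV

-48.8 mV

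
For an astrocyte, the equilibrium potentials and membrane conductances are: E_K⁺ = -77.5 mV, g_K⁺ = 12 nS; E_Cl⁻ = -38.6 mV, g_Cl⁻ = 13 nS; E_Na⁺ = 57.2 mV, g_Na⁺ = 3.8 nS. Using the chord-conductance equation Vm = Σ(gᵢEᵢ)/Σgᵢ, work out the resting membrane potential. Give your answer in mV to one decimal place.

-42.2 mV

Σ gᵢEᵢ = 12·(-77.5) + 13·(-38.6) + 3.8·(57.2) = -1214.44
Σ gᵢ = 12 + 13 + 3.8 = 28.8
Vm = -1214.44 / 28.8 = -42.17 mV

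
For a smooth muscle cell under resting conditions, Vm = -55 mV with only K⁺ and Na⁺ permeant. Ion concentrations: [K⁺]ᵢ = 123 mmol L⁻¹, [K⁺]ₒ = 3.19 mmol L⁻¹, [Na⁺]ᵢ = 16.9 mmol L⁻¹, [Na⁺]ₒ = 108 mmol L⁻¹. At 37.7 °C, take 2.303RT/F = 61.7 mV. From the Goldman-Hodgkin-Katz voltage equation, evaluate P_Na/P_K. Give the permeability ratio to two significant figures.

0.12

Let α = P_Na/P_K. GHK: Vm = 61.7·log₁₀[(Kₒ + α·Naₒ)/(Kᵢ + α·Naᵢ)].
10^(Vm/61.7) = 10^(-55.0/61.7) = 0.12841
So 0.12841·(Kᵢ + α·Naᵢ) = Kₒ + α·Naₒ → α = (0.12841·123.0 − 3.19) / (108.0 − 0.12841·16.9)
α = (15.79 − 3.19) / (108.0 − 2.17) = 12.6/105.8 = 0.1191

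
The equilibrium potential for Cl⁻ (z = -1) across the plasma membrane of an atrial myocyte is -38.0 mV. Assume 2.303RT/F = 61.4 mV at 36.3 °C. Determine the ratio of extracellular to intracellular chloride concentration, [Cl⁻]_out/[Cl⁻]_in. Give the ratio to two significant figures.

log₁₀([out]/[in]) = E·z/(61.4) = -38.0 × -1 / 61.4 = 0.6189
[out]/[in] = 10^(0.6189) = 4.158

4.2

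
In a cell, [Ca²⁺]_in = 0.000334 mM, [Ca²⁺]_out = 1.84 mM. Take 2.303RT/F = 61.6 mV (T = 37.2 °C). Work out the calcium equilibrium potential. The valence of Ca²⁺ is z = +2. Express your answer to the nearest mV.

E = (61.6/z) · log₁₀([Ca²⁺]_out/[Ca²⁺]_in) with z = +2.
= (61.6/2) · log₁₀(1.84/0.000334) = 30.80 · log₁₀(5509)
= 30.80 · (3.7411) = 115.22 mV

115 mV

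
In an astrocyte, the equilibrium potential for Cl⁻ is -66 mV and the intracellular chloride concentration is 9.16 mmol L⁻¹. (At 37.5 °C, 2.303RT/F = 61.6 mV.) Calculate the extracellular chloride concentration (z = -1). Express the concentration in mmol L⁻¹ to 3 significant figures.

Nernst: E = (61.6/-1) · log₁₀([out]/[in]), so log₁₀([out]/[in]) = -66.0 × -1 / 61.6 = 1.0714.
[out]/[in] = 10^(1.0714) = 11.79.
[out] = 11.79 × 9.16 = 108 mmol L⁻¹.

108 mmol L⁻¹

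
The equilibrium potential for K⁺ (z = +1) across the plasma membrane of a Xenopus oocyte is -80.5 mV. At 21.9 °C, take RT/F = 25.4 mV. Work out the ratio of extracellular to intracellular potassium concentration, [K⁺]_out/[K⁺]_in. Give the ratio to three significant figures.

0.0420

ln([out]/[in]) = E·z/(25.4) = -80.5 × 1 / 25.4 = -3.1693
[out]/[in] = e^(-3.1693) = 0.04203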